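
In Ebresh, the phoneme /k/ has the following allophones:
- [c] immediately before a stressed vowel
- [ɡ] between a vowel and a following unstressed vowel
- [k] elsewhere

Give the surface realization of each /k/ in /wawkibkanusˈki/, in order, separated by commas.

Occurrence 1 (position 4): no conditioning environment matches → elsewhere allophone [k].
Occurrence 2 (position 7): no conditioning environment matches → elsewhere allophone [k].
Occurrence 3 (position 12): immediately before a stressed vowel → [c].

[k], [k], [c]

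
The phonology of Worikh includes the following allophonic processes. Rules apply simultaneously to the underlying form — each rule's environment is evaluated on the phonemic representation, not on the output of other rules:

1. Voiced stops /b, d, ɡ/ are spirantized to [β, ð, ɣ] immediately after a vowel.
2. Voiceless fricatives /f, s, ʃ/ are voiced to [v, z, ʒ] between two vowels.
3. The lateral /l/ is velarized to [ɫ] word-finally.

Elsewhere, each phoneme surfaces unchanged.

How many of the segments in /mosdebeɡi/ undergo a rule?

2

Segments that undergo a rule: /b/ → [β] (rule 1); /ɡ/ → [ɣ] (rule 1).
All other segments surface unchanged.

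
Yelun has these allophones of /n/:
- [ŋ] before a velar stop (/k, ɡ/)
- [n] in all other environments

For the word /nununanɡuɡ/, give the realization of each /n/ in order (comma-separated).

Occurrence 1 (position 1): no conditioning environment matches → elsewhere allophone [n].
Occurrence 2 (position 3): no conditioning environment matches → elsewhere allophone [n].
Occurrence 3 (position 5): no conditioning environment matches → elsewhere allophone [n].
Occurrence 4 (position 7): before a velar stop → [ŋ].

[n], [n], [n], [ŋ]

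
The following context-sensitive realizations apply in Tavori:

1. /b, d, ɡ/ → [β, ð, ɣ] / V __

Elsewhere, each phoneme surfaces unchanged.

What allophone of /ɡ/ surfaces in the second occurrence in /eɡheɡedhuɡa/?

/ɡ/ — between /e/ and /e/, immediately after a vowel — surfaces as [ɣ] (rule 1).

[ɣ]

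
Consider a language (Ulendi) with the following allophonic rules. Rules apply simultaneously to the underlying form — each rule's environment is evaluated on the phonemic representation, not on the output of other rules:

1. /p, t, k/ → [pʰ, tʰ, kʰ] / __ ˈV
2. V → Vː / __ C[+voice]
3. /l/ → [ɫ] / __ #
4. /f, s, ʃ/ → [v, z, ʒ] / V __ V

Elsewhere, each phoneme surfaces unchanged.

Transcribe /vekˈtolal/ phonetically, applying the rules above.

[vekˈtʰoːlaːɫ]

/e/ (between /v/ and /k/) fails the environment for rule 2, so it stays [e].
/k/ (between /e/ and /t/): rule 1 targets it, but not immediately before a stressed vowel → unchanged [k].
/t/ (between /k/ and /o/) occurs immediately before a stressed vowel → [tʰ] by rule 1.
/o/ (between /t/ and /l/): before a voiced consonant, so rule 2 applies → [oː].
/l/ (between /o/ and /a/) fails the environment for rule 3, so it stays [l].
Rule 2 applies to /a/ (between /l/ and /l/: before a voiced consonant) → [aː].
/l/ meets the environment for rule 3 (word-finally) → [ɫ].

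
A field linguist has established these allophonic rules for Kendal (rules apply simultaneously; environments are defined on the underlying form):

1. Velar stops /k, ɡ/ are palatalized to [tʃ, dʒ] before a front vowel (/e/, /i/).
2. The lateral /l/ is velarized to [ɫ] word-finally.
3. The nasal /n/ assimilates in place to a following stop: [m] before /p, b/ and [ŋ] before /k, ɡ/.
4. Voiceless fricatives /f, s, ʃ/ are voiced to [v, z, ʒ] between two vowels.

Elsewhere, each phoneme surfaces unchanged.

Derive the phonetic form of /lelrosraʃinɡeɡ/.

/l/ (word-initial): rule 2 targets it, but not word-finally → unchanged [l].
/e/ (between /l/ and /l/): no rule targets it → [e].
/l/ (between /e/ and /r/): rule 2 targets it, but not word-finally → unchanged [l].
/r/ stays [r].
/o/ (between /r/ and /s/) is unaffected → [o].
/s/ (between /o/ and /r/): rule 4 targets it, but not between two vowels → unchanged [s].
/r/ (between /s/ and /a/): no rule targets it → [r].
/a/ (between /r/ and /ʃ/): no rule targets it → [a].
/ʃ/ (between /a/ and /i/) occurs between two vowels → [ʒ] by rule 4.
/i/ stays [i].
/n/ — between /i/ and /ɡ/, before a labial or velar stop — surfaces as [ŋ] (rule 3).
Rule 1 applies to /ɡ/ (between /n/ and /e/: before a front vowel) → [dʒ].
/e/ (between /ɡ/ and /ɡ/) is unaffected → [e].
/ɡ/ (word-final) fails the environment for rule 1, so it stays [ɡ].

[lelrosraʒiŋdʒeɡ]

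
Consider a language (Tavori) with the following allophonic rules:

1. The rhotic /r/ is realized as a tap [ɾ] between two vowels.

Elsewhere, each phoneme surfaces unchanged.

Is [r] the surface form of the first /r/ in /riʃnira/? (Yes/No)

Yes

/r/ (word-initial): rule 1 targets it, but not between two vowels → unchanged [r].
The actual realization is [r], which matches [r].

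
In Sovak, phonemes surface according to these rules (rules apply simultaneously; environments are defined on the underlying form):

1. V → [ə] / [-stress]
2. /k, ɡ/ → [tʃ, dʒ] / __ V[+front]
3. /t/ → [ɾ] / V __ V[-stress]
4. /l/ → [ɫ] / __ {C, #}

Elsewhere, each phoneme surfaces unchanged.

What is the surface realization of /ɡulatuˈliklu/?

[ɡələɾəˈliklə]

/ɡ/ (word-initial) fails the environment for rule 2, so it stays [ɡ].
/u/ — between /ɡ/ and /l/, in an unstressed syllable — surfaces as [ə] (rule 1).
/l/ (between /u/ and /a/) is in the target of rule 4 but the environment (word-finally or immediately before a consonant) is not met → [l].
/a/ — between /l/ and /t/, in an unstressed syllable — surfaces as [ə] (rule 1).
/t/ meets the environment for rule 3 (between a vowel and a following unstressed vowel) → [ɾ].
/u/ (between /t/ and /l/) occurs in an unstressed syllable → [ə] by rule 1.
/l/ — between /u/ and /i/; rule 4 does not apply here → [l].
/i/ (between /l/ and /k/) is in the target of rule 1 but the environment (in an unstressed syllable) is not met → [i].
/k/ — between /i/ and /l/; rule 2 does not apply here → [k].
/l/ — between /k/ and /u/; rule 4 does not apply here → [l].
Rule 1 applies to /u/ (word-final: in an unstressed syllable) → [ə].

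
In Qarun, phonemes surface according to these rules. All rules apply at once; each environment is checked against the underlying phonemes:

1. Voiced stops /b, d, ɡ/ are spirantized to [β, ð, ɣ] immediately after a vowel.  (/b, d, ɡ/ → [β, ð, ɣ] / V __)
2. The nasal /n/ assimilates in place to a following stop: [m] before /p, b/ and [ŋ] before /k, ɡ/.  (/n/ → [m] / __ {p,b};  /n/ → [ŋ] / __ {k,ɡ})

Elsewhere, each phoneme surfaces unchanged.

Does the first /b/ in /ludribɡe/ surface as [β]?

/b/ — between /i/ and /ɡ/, immediately after a vowel — surfaces as [β] (rule 1).
The actual realization is [β], which matches [β].

Yes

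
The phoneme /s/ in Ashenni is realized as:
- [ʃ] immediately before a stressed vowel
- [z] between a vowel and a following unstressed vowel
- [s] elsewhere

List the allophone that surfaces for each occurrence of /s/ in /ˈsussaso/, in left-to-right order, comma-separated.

Occurrence 1 (position 1): immediately before a stressed vowel → [ʃ].
Occurrence 2 (position 3): no conditioning environment matches → elsewhere allophone [s].
Occurrence 3 (position 4): no conditioning environment matches → elsewhere allophone [s].
Occurrence 4 (position 6): between a vowel and a following unstressed vowel → [z].

[ʃ], [s], [s], [z]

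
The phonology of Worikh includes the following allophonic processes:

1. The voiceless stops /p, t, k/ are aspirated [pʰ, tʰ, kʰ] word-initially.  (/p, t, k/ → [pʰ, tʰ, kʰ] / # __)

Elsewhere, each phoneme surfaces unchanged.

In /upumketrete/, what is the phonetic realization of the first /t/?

/t/ (between /e/ and /r/) is in the target of rule 1 but the environment (word-initially) is not met → [t].

[t]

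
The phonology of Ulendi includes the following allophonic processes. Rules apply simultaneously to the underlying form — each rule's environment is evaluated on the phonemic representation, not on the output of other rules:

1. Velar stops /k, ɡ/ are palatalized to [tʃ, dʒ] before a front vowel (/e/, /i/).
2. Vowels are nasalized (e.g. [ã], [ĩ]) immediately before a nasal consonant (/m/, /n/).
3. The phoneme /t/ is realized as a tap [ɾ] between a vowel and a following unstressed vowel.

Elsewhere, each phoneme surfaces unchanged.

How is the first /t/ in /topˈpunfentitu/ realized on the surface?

[t]

/t/ (word-initial) fails the environment for rule 3, so it stays [t].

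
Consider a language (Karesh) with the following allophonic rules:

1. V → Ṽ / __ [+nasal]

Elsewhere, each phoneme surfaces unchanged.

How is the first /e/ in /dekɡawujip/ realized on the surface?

[e]

/e/ (between /d/ and /k/) fails the environment for rule 1, so it stays [e].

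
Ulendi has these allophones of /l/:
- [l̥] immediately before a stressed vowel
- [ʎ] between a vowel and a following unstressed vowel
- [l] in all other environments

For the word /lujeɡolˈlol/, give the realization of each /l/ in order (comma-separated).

[l], [l], [l̥], [l]

Occurrence 1 (position 1): no conditioning environment matches → elsewhere allophone [l].
Occurrence 2 (position 7): no conditioning environment matches → elsewhere allophone [l].
Occurrence 3 (position 8): immediately before a stressed vowel → [l̥].
Occurrence 4 (position 10): no conditioning environment matches → elsewhere allophone [l].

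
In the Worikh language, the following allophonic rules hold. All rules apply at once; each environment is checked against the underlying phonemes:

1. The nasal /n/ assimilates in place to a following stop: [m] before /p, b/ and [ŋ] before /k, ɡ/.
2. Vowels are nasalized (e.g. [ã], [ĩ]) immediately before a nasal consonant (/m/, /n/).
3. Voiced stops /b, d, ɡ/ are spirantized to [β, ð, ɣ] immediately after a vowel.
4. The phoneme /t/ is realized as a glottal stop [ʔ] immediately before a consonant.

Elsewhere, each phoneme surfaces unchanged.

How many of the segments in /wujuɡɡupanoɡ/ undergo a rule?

3

Segments that undergo a rule: /ɡ/ → [ɣ] (rule 3); /a/ → [ã] (rule 2); /ɡ/ → [ɣ] (rule 3).
All other segments surface unchanged.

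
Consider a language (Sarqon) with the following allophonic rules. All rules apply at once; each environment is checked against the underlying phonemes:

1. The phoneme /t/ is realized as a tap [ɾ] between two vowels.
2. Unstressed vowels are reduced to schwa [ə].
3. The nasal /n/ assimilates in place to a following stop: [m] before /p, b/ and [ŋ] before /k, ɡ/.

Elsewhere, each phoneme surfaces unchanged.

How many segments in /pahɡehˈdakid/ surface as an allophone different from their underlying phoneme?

3

Segments that undergo a rule: /a/ → [ə] (rule 2); /e/ → [ə] (rule 2); /i/ → [ə] (rule 2).
All other segments surface unchanged.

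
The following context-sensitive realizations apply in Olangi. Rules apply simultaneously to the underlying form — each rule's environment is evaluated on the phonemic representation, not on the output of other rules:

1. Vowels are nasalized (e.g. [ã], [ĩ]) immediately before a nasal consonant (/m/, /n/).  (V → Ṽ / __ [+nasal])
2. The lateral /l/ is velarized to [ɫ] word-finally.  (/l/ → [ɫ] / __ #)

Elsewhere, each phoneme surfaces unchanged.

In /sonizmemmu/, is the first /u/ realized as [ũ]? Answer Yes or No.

/u/ (word-final) is in the target of rule 1 but the environment (before a nasal consonant) is not met → [u].
The actual realization is [u], not [ũ].

No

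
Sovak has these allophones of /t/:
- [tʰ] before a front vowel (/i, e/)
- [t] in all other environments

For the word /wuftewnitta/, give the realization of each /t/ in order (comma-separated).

[tʰ], [t], [t]

Occurrence 1 (position 4): before a front vowel (/i, e/) → [tʰ].
Occurrence 2 (position 9): no conditioning environment matches → elsewhere allophone [t].
Occurrence 3 (position 10): no conditioning environment matches → elsewhere allophone [t].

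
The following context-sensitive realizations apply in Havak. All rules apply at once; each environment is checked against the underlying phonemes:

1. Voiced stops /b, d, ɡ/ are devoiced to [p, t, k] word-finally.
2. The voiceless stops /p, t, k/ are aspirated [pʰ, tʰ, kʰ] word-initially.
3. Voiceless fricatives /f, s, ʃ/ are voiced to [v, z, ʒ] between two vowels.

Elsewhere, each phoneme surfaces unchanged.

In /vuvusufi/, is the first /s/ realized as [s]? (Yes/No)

Rule 3 applies to /s/ (between /u/ and /u/: between two vowels) → [z].
The actual realization is [z], not [s].

No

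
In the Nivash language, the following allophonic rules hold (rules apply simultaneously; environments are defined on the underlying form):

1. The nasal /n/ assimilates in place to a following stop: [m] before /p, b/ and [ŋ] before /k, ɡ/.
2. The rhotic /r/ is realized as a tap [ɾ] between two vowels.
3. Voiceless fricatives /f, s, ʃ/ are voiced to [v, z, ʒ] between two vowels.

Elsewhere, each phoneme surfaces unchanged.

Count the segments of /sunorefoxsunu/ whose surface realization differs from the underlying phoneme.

2

Segments that undergo a rule: /r/ → [ɾ] (rule 2); /f/ → [v] (rule 3).
All other segments surface unchanged.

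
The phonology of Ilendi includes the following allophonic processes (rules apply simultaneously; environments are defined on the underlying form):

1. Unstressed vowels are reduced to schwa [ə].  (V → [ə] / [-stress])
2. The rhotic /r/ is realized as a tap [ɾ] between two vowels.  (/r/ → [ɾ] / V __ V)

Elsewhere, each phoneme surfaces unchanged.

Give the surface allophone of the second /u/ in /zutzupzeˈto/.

[ə]

/u/ meets the environment for rule 1 (in an unstressed syllable) → [ə].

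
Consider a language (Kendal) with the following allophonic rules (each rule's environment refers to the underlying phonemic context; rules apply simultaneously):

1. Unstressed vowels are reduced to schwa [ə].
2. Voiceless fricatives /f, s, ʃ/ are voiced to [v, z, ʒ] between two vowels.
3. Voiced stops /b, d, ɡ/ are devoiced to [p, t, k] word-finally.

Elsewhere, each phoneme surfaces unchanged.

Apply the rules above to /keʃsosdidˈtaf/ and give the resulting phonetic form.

/k/ stays [k].
/e/ (between /k/ and /ʃ/): in an unstressed syllable, so rule 1 applies → [ə].
/ʃ/ (between /e/ and /s/): rule 2 targets it, but not between two vowels → unchanged [ʃ].
/s/ (between /ʃ/ and /o/) is in the target of rule 2 but the environment (between two vowels) is not met → [s].
/o/ (between /s/ and /s/): in an unstressed syllable, so rule 1 applies → [ə].
/s/ (between /o/ and /d/) is in the target of rule 2 but the environment (between two vowels) is not met → [s].
/d/ (between /s/ and /i/) fails the environment for rule 3, so it stays [d].
/i/ — between /d/ and /d/, in an unstressed syllable — surfaces as [ə] (rule 1).
/d/ (between /i/ and /t/) is in the target of rule 3 but the environment (word-finally) is not met → [d].
/t/ (between /d/ and /a/): no rule targets it → [t].
/a/ — between /t/ and /f/; rule 1 does not apply here → [a].
/f/ (word-final): rule 2 targets it, but not between two vowels → unchanged [f].

[kəʃsəsdədˈtaf]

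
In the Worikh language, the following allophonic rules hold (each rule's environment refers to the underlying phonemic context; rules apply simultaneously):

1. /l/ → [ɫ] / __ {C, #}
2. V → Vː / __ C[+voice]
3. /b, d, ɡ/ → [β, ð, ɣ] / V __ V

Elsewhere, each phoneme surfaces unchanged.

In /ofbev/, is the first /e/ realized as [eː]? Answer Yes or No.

/e/ meets the environment for rule 2 (before a voiced consonant) → [eː].
The actual realization is [eː], which matches [eː].

Yes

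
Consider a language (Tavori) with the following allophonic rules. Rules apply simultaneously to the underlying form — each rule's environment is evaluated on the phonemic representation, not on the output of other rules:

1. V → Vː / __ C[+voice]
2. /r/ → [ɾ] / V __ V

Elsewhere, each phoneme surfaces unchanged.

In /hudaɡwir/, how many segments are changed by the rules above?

3

Segments that undergo a rule: /u/ → [uː] (rule 1); /a/ → [aː] (rule 1); /i/ → [iː] (rule 1).
All other segments surface unchanged.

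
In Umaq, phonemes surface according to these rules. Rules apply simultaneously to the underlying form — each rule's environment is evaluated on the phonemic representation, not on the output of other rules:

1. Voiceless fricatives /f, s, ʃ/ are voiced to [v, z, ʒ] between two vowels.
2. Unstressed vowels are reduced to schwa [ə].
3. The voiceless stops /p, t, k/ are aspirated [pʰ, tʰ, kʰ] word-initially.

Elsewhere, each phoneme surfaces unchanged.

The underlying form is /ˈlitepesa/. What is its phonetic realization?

/i/ — between /l/ and /t/; rule 2 does not apply here → [i].
/t/ — between /i/ and /e/; rule 3 does not apply here → [t].
/e/ meets the environment for rule 2 (in an unstressed syllable) → [ə].
/p/ (between /e/ and /e/) fails the environment for rule 3, so it stays [p].
/e/ — between /p/ and /s/, in an unstressed syllable — surfaces as [ə] (rule 2).
/s/ (between /e/ and /a/): between two vowels, so rule 1 applies → [z].
Rule 2 applies to /a/ (word-final: in an unstressed syllable) → [ə].

[ˈlitəpəzə]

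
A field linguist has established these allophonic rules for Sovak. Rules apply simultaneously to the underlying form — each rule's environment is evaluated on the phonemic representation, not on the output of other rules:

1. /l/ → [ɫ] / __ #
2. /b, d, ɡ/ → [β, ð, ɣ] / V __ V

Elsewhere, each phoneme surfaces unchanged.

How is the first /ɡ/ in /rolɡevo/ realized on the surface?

/ɡ/ (between /l/ and /e/) is in the target of rule 2 but the environment (between two vowels) is not met → [ɡ].

[ɡ]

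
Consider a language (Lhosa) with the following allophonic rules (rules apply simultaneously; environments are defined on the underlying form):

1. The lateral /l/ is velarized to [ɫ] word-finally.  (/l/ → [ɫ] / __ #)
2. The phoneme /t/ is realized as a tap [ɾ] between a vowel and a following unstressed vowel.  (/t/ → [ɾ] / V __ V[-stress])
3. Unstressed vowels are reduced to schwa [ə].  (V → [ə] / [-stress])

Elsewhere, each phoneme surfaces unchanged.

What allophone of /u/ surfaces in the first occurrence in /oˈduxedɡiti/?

[u]

/u/ (between /d/ and /x/) fails the environment for rule 3, so it stays [u].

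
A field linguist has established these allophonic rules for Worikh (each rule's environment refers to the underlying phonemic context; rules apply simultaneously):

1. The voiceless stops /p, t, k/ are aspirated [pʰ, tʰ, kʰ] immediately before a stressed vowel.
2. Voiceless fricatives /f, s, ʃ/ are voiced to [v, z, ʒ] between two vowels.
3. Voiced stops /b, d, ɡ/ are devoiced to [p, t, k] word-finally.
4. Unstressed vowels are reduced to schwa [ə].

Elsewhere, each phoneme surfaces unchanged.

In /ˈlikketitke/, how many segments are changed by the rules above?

3

Segments that undergo a rule: /e/ → [ə] (rule 4); /i/ → [ə] (rule 4); /e/ → [ə] (rule 4).
All other segments surface unchanged.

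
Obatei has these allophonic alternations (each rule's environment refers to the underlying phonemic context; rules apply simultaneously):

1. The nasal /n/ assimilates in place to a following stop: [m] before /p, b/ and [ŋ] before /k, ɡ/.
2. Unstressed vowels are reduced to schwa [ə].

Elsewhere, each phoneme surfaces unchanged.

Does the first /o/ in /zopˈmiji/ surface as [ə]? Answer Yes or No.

Yes

/o/ (between /z/ and /p/): in an unstressed syllable, so rule 2 applies → [ə].
The actual realization is [ə], which matches [ə].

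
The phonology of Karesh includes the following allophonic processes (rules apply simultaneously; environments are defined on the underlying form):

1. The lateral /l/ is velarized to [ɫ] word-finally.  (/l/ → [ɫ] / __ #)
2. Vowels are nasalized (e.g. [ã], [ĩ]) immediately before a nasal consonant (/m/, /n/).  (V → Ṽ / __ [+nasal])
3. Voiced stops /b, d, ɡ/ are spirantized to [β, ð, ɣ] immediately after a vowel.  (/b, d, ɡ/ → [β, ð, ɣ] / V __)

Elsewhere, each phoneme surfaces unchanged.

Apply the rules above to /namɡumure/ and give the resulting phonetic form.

[nãmɡũmure]

/n/ (word-initial) is unaffected → [n].
/a/ (between /n/ and /m/) occurs before a nasal consonant → [ã] by rule 2.
/m/ (between /a/ and /ɡ/): no rule targets it → [m].
/ɡ/ (between /m/ and /u/) is in the target of rule 3 but the environment (immediately after a vowel) is not met → [ɡ].
Rule 2 applies to /u/ (between /ɡ/ and /m/: before a nasal consonant) → [ũ].
/m/ (between /u/ and /u/): no rule targets it → [m].
/u/ (between /m/ and /r/): rule 2 targets it, but not before a nasal consonant → unchanged [u].
/r/ (between /u/ and /e/) is unaffected → [r].
/e/ — word-final; rule 2 does not apply here → [e].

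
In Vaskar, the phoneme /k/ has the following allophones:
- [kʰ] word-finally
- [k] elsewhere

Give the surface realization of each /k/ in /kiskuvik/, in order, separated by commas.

Occurrence 1 (position 1): no conditioning environment matches → elsewhere allophone [k].
Occurrence 2 (position 4): no conditioning environment matches → elsewhere allophone [k].
Occurrence 3 (position 8): word-finally → [kʰ].

[k], [k], [kʰ]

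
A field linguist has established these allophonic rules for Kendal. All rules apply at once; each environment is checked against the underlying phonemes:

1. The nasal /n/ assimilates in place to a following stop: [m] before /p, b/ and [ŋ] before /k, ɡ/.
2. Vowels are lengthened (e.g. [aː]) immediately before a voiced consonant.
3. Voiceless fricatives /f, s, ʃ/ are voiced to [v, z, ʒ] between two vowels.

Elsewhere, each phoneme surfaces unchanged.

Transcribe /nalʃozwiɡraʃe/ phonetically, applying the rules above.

[naːlʃoːzwiːɡraʒe]

/n/ (word-initial) is in the target of rule 1 but the environment (before a labial or velar stop) is not met → [n].
/a/ (between /n/ and /l/): before a voiced consonant, so rule 2 applies → [aː].
/l/ (between /a/ and /ʃ/): no rule targets it → [l].
/ʃ/ — between /l/ and /o/; rule 3 does not apply here → [ʃ].
/o/ (between /ʃ/ and /z/): before a voiced consonant, so rule 2 applies → [oː].
/z/ (between /o/ and /w/): no rule targets it → [z].
/w/ (between /z/ and /i/): no rule targets it → [w].
/i/ (between /w/ and /ɡ/) occurs before a voiced consonant → [iː] by rule 2.
/ɡ/ (between /i/ and /r/) is unaffected → [ɡ].
/r/ — not in any rule's target class → [r].
/a/ — between /r/ and /ʃ/; rule 2 does not apply here → [a].
/ʃ/ — between /a/ and /e/, between two vowels — surfaces as [ʒ] (rule 3).
/e/ (word-final) is in the target of rule 2 but the environment (before a voiced consonant) is not met → [e].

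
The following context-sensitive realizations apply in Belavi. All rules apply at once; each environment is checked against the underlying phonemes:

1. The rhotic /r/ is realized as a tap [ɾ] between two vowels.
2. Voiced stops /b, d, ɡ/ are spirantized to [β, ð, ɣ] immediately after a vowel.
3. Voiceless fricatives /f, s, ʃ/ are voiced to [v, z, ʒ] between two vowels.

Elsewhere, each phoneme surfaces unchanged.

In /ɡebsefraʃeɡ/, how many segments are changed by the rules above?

3

Segments that undergo a rule: /b/ → [β] (rule 2); /ʃ/ → [ʒ] (rule 3); /ɡ/ → [ɣ] (rule 2).
All other segments surface unchanged.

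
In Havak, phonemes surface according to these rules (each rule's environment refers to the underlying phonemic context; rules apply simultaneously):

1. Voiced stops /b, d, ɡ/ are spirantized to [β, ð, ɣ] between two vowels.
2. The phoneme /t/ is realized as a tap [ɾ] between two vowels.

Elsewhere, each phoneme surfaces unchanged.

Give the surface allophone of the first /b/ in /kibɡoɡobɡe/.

[b]

/b/ — between /i/ and /ɡ/; rule 1 does not apply here → [b].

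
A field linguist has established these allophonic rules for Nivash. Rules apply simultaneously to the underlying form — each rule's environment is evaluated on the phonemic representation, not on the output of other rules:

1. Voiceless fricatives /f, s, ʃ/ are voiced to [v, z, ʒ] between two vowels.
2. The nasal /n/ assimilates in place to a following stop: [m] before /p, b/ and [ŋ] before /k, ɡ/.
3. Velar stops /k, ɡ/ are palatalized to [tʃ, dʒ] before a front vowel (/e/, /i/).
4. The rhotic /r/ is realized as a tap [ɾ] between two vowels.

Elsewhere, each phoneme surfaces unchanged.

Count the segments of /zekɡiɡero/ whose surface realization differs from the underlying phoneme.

3

Segments that undergo a rule: /ɡ/ → [dʒ] (rule 3); /ɡ/ → [dʒ] (rule 3); /r/ → [ɾ] (rule 4).
All other segments surface unchanged.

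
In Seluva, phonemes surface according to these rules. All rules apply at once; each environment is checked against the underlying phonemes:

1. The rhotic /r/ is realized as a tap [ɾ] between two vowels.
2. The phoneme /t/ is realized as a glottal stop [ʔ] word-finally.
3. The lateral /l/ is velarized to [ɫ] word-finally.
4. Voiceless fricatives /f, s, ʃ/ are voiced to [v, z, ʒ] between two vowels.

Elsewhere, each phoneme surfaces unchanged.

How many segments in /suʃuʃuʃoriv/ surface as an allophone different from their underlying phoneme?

Segments that undergo a rule: /ʃ/ → [ʒ] (rule 4); /ʃ/ → [ʒ] (rule 4); /ʃ/ → [ʒ] (rule 4); /r/ → [ɾ] (rule 1).
All other segments surface unchanged.

4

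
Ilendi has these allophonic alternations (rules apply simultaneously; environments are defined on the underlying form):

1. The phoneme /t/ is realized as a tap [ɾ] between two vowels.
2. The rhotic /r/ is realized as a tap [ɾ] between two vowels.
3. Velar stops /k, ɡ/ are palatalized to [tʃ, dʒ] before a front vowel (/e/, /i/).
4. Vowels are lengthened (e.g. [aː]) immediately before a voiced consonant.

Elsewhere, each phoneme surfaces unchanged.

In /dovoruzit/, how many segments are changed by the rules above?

4

Segments that undergo a rule: /o/ → [oː] (rule 4); /o/ → [oː] (rule 4); /r/ → [ɾ] (rule 2); /u/ → [uː] (rule 4).
All other segments surface unchanged.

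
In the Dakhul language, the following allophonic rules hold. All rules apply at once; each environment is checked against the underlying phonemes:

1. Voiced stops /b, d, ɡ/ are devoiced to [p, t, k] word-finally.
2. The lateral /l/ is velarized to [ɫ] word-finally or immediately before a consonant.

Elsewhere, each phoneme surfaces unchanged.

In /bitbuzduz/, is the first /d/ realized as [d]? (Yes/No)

/d/ (between /z/ and /u/) is in the target of rule 1 but the environment (word-finally) is not met → [d].
The actual realization is [d], which matches [d].

Yes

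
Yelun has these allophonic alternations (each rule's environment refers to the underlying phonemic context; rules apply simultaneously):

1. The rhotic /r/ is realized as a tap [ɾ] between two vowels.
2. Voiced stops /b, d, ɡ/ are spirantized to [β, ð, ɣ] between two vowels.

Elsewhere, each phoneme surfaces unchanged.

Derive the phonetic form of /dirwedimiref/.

[dirweðimiɾef]

/d/ (word-initial) fails the environment for rule 2, so it stays [d].
/i/ (between /d/ and /r/): no rule targets it → [i].
/r/ — between /i/ and /w/; rule 1 does not apply here → [r].
/w/ — not in any rule's target class → [w].
/e/ (between /w/ and /d/): no rule targets it → [e].
Rule 2 applies to /d/ (between /e/ and /i/: between two vowels) → [ð].
/i/ (between /d/ and /m/) is unaffected → [i].
/m/ — not in any rule's target class → [m].
/i/ — not in any rule's target class → [i].
/r/ (between /i/ and /e/): between two vowels, so rule 1 applies → [ɾ].
/e/ stays [e].
/f/ (word-final): no rule targets it → [f].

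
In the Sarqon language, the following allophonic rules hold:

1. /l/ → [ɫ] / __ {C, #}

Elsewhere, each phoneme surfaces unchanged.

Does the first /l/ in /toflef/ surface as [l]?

/l/ (between /f/ and /e/) is in the target of rule 1 but the environment (word-finally or immediately before a consonant) is not met → [l].
The actual realization is [l], which matches [l].

Yes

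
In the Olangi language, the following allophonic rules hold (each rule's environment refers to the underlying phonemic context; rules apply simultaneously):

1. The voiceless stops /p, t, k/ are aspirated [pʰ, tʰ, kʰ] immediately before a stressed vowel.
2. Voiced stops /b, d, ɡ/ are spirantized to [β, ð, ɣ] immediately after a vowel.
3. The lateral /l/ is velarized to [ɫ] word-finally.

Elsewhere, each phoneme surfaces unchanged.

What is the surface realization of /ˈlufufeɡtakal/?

/l/ (word-initial) is in the target of rule 3 but the environment (word-finally) is not met → [l].
/u/ — not in any rule's target class → [u].
/f/ stays [f].
/u/ stays [u].
/f/ — not in any rule's target class → [f].
/e/ (between /f/ and /ɡ/): no rule targets it → [e].
/ɡ/ (between /e/ and /t/) occurs immediately after a vowel → [ɣ] by rule 2.
/t/ — between /ɡ/ and /a/; rule 1 does not apply here → [t].
/a/ (between /t/ and /k/) is unaffected → [a].
/k/ (between /a/ and /a/) is in the target of rule 1 but the environment (immediately before a stressed vowel) is not met → [k].
/a/ — not in any rule's target class → [a].
/l/ (word-final): word-finally, so rule 3 applies → [ɫ].

[ˈlufufeɣtakaɫ]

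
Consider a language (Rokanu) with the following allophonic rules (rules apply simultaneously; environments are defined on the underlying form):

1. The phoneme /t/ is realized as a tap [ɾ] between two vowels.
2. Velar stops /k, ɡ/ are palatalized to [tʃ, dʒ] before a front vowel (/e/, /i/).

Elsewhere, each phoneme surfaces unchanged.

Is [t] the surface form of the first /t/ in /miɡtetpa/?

Yes

/t/ (between /ɡ/ and /e/) is in the target of rule 1 but the environment (between two vowels) is not met → [t].
The actual realization is [t], which matches [t].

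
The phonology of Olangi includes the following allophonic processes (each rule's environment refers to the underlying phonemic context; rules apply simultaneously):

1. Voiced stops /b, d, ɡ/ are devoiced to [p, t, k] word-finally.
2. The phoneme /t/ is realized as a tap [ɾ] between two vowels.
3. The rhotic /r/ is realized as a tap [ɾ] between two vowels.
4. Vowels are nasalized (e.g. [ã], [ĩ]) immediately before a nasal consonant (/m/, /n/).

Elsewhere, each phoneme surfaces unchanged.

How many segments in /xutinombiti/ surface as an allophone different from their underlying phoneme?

Segments that undergo a rule: /t/ → [ɾ] (rule 2); /i/ → [ĩ] (rule 4); /o/ → [õ] (rule 4); /t/ → [ɾ] (rule 2).
All other segments surface unchanged.

4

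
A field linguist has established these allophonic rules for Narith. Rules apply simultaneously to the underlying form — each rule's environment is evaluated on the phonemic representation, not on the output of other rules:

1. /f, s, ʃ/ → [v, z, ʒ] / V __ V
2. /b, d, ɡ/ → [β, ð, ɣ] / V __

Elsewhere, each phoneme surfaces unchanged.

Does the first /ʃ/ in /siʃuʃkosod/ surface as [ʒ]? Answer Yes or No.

/ʃ/ — between /i/ and /u/, between two vowels — surfaces as [ʒ] (rule 1).
The actual realization is [ʒ], which matches [ʒ].

Yes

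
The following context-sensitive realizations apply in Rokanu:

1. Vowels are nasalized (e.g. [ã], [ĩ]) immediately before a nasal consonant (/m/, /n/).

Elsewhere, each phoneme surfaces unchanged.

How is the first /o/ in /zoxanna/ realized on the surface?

[o]

/o/ (between /z/ and /x/) fails the environment for rule 1, so it stays [o].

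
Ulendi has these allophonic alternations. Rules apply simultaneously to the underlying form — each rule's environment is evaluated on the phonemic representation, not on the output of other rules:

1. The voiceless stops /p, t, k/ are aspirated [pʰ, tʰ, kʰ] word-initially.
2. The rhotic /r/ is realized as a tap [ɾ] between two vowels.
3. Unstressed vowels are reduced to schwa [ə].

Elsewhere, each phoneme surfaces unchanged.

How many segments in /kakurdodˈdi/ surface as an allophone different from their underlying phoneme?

Segments that undergo a rule: /k/ → [kʰ] (rule 1); /a/ → [ə] (rule 3); /u/ → [ə] (rule 3); /o/ → [ə] (rule 3).
All other segments surface unchanged.

4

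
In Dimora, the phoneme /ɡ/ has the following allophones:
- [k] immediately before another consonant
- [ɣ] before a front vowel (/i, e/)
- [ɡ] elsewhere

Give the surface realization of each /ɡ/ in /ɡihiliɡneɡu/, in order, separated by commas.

[ɣ], [k], [ɡ]

Occurrence 1 (position 1): before a front vowel (/i, e/) → [ɣ].
Occurrence 2 (position 7): immediately before another consonant → [k].
Occurrence 3 (position 10): no conditioning environment matches → elsewhere allophone [ɡ].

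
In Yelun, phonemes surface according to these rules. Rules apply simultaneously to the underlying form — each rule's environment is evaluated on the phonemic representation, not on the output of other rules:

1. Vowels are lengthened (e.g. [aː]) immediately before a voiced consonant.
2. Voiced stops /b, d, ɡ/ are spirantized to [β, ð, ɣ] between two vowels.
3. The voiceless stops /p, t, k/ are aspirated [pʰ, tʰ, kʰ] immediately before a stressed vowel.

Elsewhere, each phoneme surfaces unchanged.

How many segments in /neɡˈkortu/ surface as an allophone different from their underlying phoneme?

Segments that undergo a rule: /e/ → [eː] (rule 1); /k/ → [kʰ] (rule 3); /o/ → [oː] (rule 1).
All other segments surface unchanged.

3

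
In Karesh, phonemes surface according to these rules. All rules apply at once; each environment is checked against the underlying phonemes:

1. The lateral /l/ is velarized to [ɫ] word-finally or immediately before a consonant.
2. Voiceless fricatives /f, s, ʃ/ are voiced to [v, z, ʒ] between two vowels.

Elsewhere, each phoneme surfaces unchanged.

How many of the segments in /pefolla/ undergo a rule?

Segments that undergo a rule: /f/ → [v] (rule 2); /l/ → [ɫ] (rule 1).
All other segments surface unchanged.

2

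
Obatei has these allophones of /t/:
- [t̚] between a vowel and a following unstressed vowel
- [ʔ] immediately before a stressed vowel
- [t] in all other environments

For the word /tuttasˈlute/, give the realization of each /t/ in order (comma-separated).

[t], [t], [t], [t̚]

Occurrence 1 (position 1): no conditioning environment matches → elsewhere allophone [t].
Occurrence 2 (position 3): no conditioning environment matches → elsewhere allophone [t].
Occurrence 3 (position 4): no conditioning environment matches → elsewhere allophone [t].
Occurrence 4 (position 9): between a vowel and a following unstressed vowel → [t̚].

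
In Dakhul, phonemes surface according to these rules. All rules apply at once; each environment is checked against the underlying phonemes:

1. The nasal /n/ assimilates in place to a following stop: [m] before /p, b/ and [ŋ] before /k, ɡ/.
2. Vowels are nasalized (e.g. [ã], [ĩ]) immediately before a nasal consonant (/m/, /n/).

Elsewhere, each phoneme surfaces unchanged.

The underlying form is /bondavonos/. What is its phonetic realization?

[bõndavõnos]

/b/ stays [b].
/o/ (between /b/ and /n/): before a nasal consonant, so rule 2 applies → [õ].
/n/ (between /o/ and /d/): rule 1 targets it, but not before a labial or velar stop → unchanged [n].
/d/ (between /n/ and /a/): no rule targets it → [d].
/a/ (between /d/ and /v/) is in the target of rule 2 but the environment (before a nasal consonant) is not met → [a].
/v/ stays [v].
/o/ meets the environment for rule 2 (before a nasal consonant) → [õ].
/n/ — between /o/ and /o/; rule 1 does not apply here → [n].
/o/ (between /n/ and /s/): rule 2 targets it, but not before a nasal consonant → unchanged [o].
/s/ stays [s].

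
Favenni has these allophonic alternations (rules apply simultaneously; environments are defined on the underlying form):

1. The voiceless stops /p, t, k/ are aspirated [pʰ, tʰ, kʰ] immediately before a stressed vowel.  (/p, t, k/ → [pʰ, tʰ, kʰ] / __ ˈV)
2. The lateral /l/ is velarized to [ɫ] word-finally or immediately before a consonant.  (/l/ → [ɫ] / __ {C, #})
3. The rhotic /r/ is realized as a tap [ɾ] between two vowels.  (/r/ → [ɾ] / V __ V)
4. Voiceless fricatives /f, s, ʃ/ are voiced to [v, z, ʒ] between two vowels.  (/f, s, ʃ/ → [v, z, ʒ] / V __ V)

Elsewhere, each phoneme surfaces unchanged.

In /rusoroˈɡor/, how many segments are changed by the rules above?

2

Segments that undergo a rule: /s/ → [z] (rule 4); /r/ → [ɾ] (rule 3).
All other segments surface unchanged.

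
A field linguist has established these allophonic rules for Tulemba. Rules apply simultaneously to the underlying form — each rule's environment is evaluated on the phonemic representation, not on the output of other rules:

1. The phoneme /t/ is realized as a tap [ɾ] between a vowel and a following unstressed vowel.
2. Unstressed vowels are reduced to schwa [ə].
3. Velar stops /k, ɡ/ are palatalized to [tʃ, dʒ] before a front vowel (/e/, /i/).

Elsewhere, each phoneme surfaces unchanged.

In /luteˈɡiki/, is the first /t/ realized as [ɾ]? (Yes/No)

Yes

Rule 1 applies to /t/ (between /u/ and /e/: between a vowel and a following unstressed vowel) → [ɾ].
The actual realization is [ɾ], which matches [ɾ].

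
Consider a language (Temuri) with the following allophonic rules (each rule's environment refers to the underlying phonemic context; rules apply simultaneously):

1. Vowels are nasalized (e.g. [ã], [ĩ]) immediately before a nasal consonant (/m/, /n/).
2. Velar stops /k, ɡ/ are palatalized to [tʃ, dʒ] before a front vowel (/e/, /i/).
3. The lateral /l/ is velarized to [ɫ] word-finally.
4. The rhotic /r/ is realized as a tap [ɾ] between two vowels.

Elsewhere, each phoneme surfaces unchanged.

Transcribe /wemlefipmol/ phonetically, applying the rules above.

/w/ — not in any rule's target class → [w].
Rule 1 applies to /e/ (between /w/ and /m/: before a nasal consonant) → [ẽ].
/m/ — not in any rule's target class → [m].
/l/ (between /m/ and /e/) fails the environment for rule 3, so it stays [l].
/e/ (between /l/ and /f/) is in the target of rule 1 but the environment (before a nasal consonant) is not met → [e].
/f/ (between /e/ and /i/): no rule targets it → [f].
/i/ (between /f/ and /p/): rule 1 targets it, but not before a nasal consonant → unchanged [i].
/p/ (between /i/ and /m/): no rule targets it → [p].
/m/ (between /p/ and /o/) is unaffected → [m].
/o/ — between /m/ and /l/; rule 1 does not apply here → [o].
Rule 3 applies to /l/ (word-final: word-finally) → [ɫ].

[wẽmlefipmoɫ]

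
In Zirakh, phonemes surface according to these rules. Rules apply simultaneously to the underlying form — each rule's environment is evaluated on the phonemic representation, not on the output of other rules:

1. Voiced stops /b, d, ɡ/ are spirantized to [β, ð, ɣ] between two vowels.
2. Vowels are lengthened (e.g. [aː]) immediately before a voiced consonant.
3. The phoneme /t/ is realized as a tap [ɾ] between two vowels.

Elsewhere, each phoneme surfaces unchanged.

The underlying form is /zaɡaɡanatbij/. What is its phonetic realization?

/z/ (word-initial) is unaffected → [z].
/a/ meets the environment for rule 2 (before a voiced consonant) → [aː].
/ɡ/ meets the environment for rule 1 (between two vowels) → [ɣ].
/a/ meets the environment for rule 2 (before a voiced consonant) → [aː].
Rule 1 applies to /ɡ/ (between /a/ and /a/: between two vowels) → [ɣ].
/a/ meets the environment for rule 2 (before a voiced consonant) → [aː].
/n/ (between /a/ and /a/) is unaffected → [n].
/a/ (between /n/ and /t/) fails the environment for rule 2, so it stays [a].
/t/ (between /a/ and /b/) is in the target of rule 3 but the environment (between two vowels) is not met → [t].
/b/ (between /t/ and /i/) is in the target of rule 1 but the environment (between two vowels) is not met → [b].
/i/ (between /b/ and /j/) occurs before a voiced consonant → [iː] by rule 2.
/j/ (word-final): no rule targets it → [j].

[zaːɣaːɣaːnatbiːj]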